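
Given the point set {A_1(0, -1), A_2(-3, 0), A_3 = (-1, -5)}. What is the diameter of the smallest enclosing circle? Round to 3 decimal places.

5.385

Side lengths²: A_1A_2² = 10, A_1A_3² = 17, A_2A_3² = 29.
Since A_2A_3² = 29 ≥ 17 + 10 = 27, the angle opposite A_2A_3 is not acute, so the smallest enclosing circle has A_2A_3 as diameter.
Centre = midpoint of A_2A_3 = (-2, -2.5), r² = 29/4 = 7.25.
Diameter = 2r = 2√(7.25) ≈ 5.385.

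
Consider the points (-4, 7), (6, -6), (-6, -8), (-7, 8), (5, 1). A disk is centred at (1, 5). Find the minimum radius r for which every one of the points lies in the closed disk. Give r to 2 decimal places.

The required radius is the distance from (1, 5) to the farthest point.
Squared distances: 29, 146, 218, 73, 32.
Maximum is 218, attained at (-6, -8).
r = √218 ≈ 14.76.

14.76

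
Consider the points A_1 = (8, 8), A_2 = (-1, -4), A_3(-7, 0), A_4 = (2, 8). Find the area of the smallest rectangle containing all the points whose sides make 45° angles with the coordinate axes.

115

In coordinates u = x + y, v = x − y the rectangle is axis-aligned; the map (x,y)→(u,v) scales areas by 2.
u-values: 16, -5, -7, 10; range = 16 − (-7) = 23.
v-values: 0, 3, -7, -6; range = 3 − (-7) = 10.
Area = (23 × 10) / 2 = 115.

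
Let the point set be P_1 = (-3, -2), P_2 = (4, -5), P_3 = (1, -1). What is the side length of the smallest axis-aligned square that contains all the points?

The bounding box has width 7 and height 4.
An axis-aligned square enclosing the set must have side ≥ max(width, height).
So the minimum side is max(7, 4) = 7.

7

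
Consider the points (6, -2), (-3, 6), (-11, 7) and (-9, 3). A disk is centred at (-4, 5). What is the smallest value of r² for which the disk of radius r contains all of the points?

149

The required radius is the distance from (-4, 5) to the farthest point.
Squared distances: 149, 2, 53, 29.
Maximum is 149, attained at (6, -2).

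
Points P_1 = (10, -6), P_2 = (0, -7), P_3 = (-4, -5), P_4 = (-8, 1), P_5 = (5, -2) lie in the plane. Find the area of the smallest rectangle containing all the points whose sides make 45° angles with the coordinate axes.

In coordinates u = x + y, v = x − y the rectangle is axis-aligned; the map (x,y)→(u,v) scales areas by 2.
u-values: 4, -7, -9, -7, 3; range = 4 − (-9) = 13.
v-values: 16, 7, 1, -9, 7; range = 16 − (-9) = 25.
Area = (13 × 25) / 2 = 162.5.

162.5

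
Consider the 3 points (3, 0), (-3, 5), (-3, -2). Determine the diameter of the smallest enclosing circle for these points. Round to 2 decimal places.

Call the three points A, B, C in the order given.
Side lengths²: AB² = 61, AC² = 40, BC² = 49.
Since AB² = 61 < 49 + 40 = 89, the triangle is acute, so the smallest enclosing circle is the circumcircle.
Circumcentre = (-5/6, 1.5), r² = 305/18.
Diameter = 2r = 2√(305/18) ≈ 8.23.

8.23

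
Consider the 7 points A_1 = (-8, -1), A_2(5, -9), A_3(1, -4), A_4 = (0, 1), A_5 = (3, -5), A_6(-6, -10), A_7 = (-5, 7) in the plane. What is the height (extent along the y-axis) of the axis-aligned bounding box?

max y = 7, min y = -10, so height = 17.

17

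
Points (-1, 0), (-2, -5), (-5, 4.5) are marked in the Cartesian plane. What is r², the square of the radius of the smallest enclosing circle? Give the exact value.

24.8125

Call the three points A, B, C in the order given.
Side lengths²: AB² = 26, AC² = 36.25, BC² = 99.25.
Since BC² = 99.25 ≥ 36.25 + 26 = 62.25, the angle opposite BC is not acute, so the smallest enclosing circle has BC as diameter.
Centre = midpoint of BC = (-3.5, -0.25), r² = 99.25/4 = 24.8125.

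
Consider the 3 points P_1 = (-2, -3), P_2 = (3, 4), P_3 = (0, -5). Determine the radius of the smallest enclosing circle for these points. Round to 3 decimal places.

4.743

Side lengths²: P_1P_2² = 74, P_1P_3² = 8, P_2P_3² = 90.
Since P_2P_3² = 90 ≥ 74 + 8 = 82, the angle opposite P_2P_3 is not acute, so the smallest enclosing circle has P_2P_3 as diameter.
Centre = midpoint of P_2P_3 = (1.5, -0.5), r² = 90/4 = 22.5.
r = √(22.5) ≈ 4.743.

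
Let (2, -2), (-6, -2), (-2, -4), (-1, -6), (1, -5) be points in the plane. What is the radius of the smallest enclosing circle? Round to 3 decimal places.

By Welzl's lemma the MEC is supported by two points (diametrically opposite) or three points (on a circumcircle).
The minimum enclosing circle is determined by three boundary points: (2, -2), (-6, -2), (1, -5).
Their circumcentre is (-2, -7/3) with r² = 145/9.
The farthest remaining point (-1, -6) is at distance² 130/9 ≤ 145/9.
r = √(145/9) ≈ 4.014.

4.014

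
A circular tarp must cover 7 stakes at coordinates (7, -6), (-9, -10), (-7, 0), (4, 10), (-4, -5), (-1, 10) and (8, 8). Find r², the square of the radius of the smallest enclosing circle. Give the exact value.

The farthest pair is (-9, -10)–(8, 8) with squared distance 613. The circle on this segment as diameter has centre (-0.5, -1) and r² = 613/4 = 153.25.
Check (7, -6): distance² to centre = 81.25 ≤ 153.25, so it lies inside.
All remaining points lie in this disk, and no smaller disk contains both endpoints, so this is the minimum enclosing circle.

153.25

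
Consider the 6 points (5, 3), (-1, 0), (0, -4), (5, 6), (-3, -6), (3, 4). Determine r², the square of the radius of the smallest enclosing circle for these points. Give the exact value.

The farthest pair is (5, 6)–(-3, -6) with squared distance 208. The circle on this segment as diameter has centre (1, 0) and r² = 208/4 = 52.
Check (5, 3): distance² to centre = 25 ≤ 52, so it lies inside.
All remaining points lie in this disk, and no smaller disk contains both endpoints, so this is the minimum enclosing circle.

52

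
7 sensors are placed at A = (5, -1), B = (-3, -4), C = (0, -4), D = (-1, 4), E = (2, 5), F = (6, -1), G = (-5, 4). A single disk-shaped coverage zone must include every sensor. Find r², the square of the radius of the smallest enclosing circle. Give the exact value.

A smallest enclosing disk is always determined by at most three of the input points on its boundary.
The minimum enclosing circle is determined by three boundary points: B, F, G.
Their circumcentre is (4/13, 14/13) with r² = 6205/169.
The farthest remaining point A is at distance² 4450/169 ≤ 6205/169.

6205/169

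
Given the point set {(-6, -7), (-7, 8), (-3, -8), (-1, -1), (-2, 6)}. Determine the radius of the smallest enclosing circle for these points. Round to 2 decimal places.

8.25

A smallest enclosing disk is always determined by at most three of the input points on its boundary.
The farthest pair is (-7, 8)–(-3, -8) with squared distance 272. The circle on this segment as diameter has centre (-5, 0) and r² = 272/4 = 68.
Check (-6, -7): distance² to centre = 50 ≤ 68, so it lies inside.
All remaining points lie in this disk, and no smaller disk contains both endpoints, so this is the minimum enclosing circle.
r = √68 ≈ 8.25.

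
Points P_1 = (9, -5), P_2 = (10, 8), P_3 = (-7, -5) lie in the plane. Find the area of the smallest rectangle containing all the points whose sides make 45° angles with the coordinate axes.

240

In coordinates u = x + y, v = x − y the rectangle is axis-aligned; the map (x,y)→(u,v) scales areas by 2.
u-values: 4, 18, -12; range = 18 − (-12) = 30.
v-values: 14, 2, -2; range = 14 − (-2) = 16.
Area = (30 × 16) / 2 = 240.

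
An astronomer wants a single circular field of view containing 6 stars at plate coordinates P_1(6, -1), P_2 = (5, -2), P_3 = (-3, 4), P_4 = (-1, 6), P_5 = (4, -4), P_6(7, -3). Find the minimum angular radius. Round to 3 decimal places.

6.114

A smallest enclosing disk is always determined by at most three of the input points on its boundary.
The minimum enclosing circle is determined by three boundary points: P_3, P_4, P_6.
Their circumcentre is (75/34, 27/34) with r² = 21605/578.
The farthest remaining point P_5 is at distance² 15145/578 ≤ 21605/578.
r = √(21605/578) ≈ 6.114.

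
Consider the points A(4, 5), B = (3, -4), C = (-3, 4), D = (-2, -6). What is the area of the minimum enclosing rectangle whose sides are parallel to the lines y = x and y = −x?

In coordinates u = x + y, v = x − y the rectangle is axis-aligned; the map (x,y)→(u,v) scales areas by 2.
u-values: 9, -1, 1, -8; range = 9 − (-8) = 17.
v-values: -1, 7, -7, 4; range = 7 − (-7) = 14.
Area = (17 × 14) / 2 = 119.

119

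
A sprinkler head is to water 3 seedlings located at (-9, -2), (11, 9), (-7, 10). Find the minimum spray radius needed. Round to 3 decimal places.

Call the three points A, B, C in the order given.
Side lengths²: AB² = 521, AC² = 148, BC² = 325.
Since AB² = 521 ≥ 325 + 148 = 473, the angle opposite AB is not acute, so the smallest enclosing circle has AB as diameter.
Centre = midpoint of AB = (1, 3.5), r² = 521/4 = 130.25.
r = √(130.25) ≈ 11.413.

11.413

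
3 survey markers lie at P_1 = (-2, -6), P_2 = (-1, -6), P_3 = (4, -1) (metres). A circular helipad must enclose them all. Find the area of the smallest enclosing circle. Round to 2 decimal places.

47.91

Side lengths²: P_1P_2² = 1, P_1P_3² = 61, P_2P_3² = 50.
Since P_1P_3² = 61 ≥ 50 + 1 = 51, the angle opposite P_1P_3 is not acute, so the smallest enclosing circle has P_1P_3 as diameter.
Centre = midpoint of P_1P_3 = (1, -3.5), r² = 61/4 = 15.25.
Area = π·r² = π·15.25 ≈ 47.91.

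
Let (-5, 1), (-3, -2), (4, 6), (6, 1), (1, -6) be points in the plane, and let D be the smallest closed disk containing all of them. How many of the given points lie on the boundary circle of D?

3

By Welzl's lemma the MEC is supported by two points (diametrically opposite) or three points (on a circumcircle).
The minimum enclosing circle is determined by three boundary points: (-5, 1), (4, 6), (1, -6).
Their circumcentre is (79/62, 19/62) with r² = 76585/1922.
The farthest remaining point (-3, -2) is at distance² 45337/1922 ≤ 76585/1922.
The points at distance exactly r from the centre are (-5, 1), (4, 6), (1, -6) — 3 points.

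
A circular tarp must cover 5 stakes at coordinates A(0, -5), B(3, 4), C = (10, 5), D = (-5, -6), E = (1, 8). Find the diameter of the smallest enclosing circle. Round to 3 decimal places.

18.601

By Welzl's lemma the MEC is supported by two points (diametrically opposite) or three points (on a circumcircle).
The farthest pair is C–D with squared distance 346. The circle on this segment as diameter has centre (2.5, -0.5) and r² = 346/4 = 86.5.
Check A: distance² to centre = 26.5 ≤ 86.5, so it lies inside.
All remaining points lie in this disk, and no smaller disk contains both endpoints, so this is the minimum enclosing circle.
Diameter = 2r = 2√(86.5) ≈ 18.601.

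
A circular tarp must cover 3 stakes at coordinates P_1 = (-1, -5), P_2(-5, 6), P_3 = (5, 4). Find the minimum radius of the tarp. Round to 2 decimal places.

Side lengths²: P_1P_2² = 137, P_1P_3² = 117, P_2P_3² = 104.
Since P_1P_2² = 137 < 117 + 104 = 221, the triangle is acute, so the smallest enclosing circle is the circumcircle.
Circumcentre = (-25/34, 45/34), r² = 23153/578.
r = √(23153/578) ≈ 6.33.

6.33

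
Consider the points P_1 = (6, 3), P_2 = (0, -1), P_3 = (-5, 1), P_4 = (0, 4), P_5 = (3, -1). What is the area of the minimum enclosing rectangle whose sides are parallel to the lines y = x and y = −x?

65

In coordinates u = x + y, v = x − y the rectangle is axis-aligned; the map (x,y)→(u,v) scales areas by 2.
u-values: 9, -1, -4, 4, 2; range = 9 − (-4) = 13.
v-values: 3, 1, -6, -4, 4; range = 4 − (-6) = 10.
Area = (13 × 10) / 2 = 65.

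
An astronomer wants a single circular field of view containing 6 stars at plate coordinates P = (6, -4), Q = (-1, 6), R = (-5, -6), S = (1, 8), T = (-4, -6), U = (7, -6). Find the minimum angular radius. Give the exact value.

58/7

A smallest enclosing disk is always determined by at most three of the input points on its boundary.
The minimum enclosing circle is determined by three boundary points: R, S, U.
Their circumcentre is (1, -2/7) with r² = 3364/49.
The farthest remaining point T is at distance² 2825/49 ≤ 3364/49.
r = √(3364/49) = 58/7.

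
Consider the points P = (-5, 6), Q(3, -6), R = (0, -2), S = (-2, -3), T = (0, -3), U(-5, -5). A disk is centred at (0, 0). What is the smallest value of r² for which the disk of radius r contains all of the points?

61

The required radius is the distance from (0, 0) to the farthest point.
Squared distances: 61, 45, 4, 13, 9, 50.
Maximum is 61, attained at P.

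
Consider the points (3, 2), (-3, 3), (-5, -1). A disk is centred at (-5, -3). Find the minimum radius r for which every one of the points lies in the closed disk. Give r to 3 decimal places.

The required radius is the distance from (-5, -3) to the farthest point.
Squared distances: 89, 40, 4.
Maximum is 89, attained at (3, 2).
r = √89 ≈ 9.434.

9.434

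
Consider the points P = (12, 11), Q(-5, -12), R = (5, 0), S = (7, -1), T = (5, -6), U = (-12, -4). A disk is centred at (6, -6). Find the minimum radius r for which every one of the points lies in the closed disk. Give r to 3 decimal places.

18.111

The required radius is the distance from (6, -6) to the farthest point.
Squared distances: 325, 157, 37, 26, 1, 328.
Maximum is 328, attained at U.
r = √328 ≈ 18.111.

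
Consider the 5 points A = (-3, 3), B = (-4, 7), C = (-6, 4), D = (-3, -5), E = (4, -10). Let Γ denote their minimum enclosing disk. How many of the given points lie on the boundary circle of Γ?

A smallest enclosing disk is always determined by at most three of the input points on its boundary.
The farthest pair is B–E with squared distance 353. The circle on this segment as diameter has centre (0, -1.5) and r² = 353/4 = 88.25.
Check A: distance² to centre = 29.25 ≤ 88.25, so it lies inside.
All remaining points lie in this disk, and no smaller disk contains both endpoints, so this is the minimum enclosing circle.
The points at distance exactly r from the centre are B, E — 2 points.

2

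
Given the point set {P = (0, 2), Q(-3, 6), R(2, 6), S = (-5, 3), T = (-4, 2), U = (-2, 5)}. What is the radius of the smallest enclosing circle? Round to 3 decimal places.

A smallest enclosing disk is always determined by at most three of the input points on its boundary.
The farthest pair is R–S with squared distance 58. The circle on this segment as diameter has centre (-1.5, 4.5) and r² = 58/4 = 14.5.
Check P: distance² to centre = 8.5 ≤ 14.5, so it lies inside.
All remaining points lie in this disk, and no smaller disk contains both endpoints, so this is the minimum enclosing circle.
r = √(14.5) ≈ 3.808.

3.808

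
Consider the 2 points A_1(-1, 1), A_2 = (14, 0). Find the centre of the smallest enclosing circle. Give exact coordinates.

The smallest circle enclosing two points has them as diameter endpoints.
Centre = midpoint = (6.5, 0.5); r² = |A_1A_2|²/4 = 226/4 = 56.5.
Centre = (6.5, 0.5).

(6.5, 0.5)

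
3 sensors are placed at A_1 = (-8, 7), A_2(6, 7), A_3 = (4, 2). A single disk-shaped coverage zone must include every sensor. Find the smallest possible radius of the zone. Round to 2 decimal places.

7.00

Side lengths²: A_1A_2² = 196, A_1A_3² = 169, A_2A_3² = 29.
Since A_1A_2² = 196 < 169 + 29 = 198, the triangle is acute, so the smallest enclosing circle is the circumcircle.
Circumcentre = (-1, 6.9), r² = 49.01.
r = √(49.01) ≈ 7.00.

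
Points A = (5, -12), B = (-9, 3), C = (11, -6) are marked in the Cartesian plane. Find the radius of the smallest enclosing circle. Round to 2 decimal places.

10.97

Side lengths²: AB² = 421, AC² = 72, BC² = 481.
Since BC² = 481 < 421 + 72 = 493, the triangle is acute, so the smallest enclosing circle is the circumcircle.
Circumcentre = (49/58, -107/58), r² = 202501/1682.
r = √(202501/1682) ≈ 10.97.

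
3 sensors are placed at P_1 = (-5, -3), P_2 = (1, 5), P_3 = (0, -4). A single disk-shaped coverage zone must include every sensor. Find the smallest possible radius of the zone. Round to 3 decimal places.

Side lengths²: P_1P_2² = 100, P_1P_3² = 26, P_2P_3² = 82.
Since P_1P_2² = 100 < 82 + 26 = 108, the triangle is acute, so the smallest enclosing circle is the circumcircle.
Circumcentre = (-38/23, 17/23), r² = 13325/529.
r = √(13325/529) ≈ 5.019.

5.019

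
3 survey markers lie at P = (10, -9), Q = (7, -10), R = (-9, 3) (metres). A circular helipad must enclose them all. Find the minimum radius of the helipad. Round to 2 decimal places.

Side lengths²: PQ² = 10, PR² = 505, QR² = 425.
Since PR² = 505 ≥ 425 + 10 = 435, the angle opposite PR is not acute, so the smallest enclosing circle has PR as diameter.
Centre = midpoint of PR = (0.5, -3), r² = 505/4 = 126.25.
r = √(126.25) ≈ 11.24.

11.24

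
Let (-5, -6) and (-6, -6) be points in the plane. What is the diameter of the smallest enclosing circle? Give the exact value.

The smallest circle enclosing two points has them as diameter endpoints.
Centre = midpoint = (-5.5, -6); r² = |(-5, -6)−(-6, -6)|²/4 = 1/4 = 0.25.
Diameter = 2r = 2√(0.25) = 1.

1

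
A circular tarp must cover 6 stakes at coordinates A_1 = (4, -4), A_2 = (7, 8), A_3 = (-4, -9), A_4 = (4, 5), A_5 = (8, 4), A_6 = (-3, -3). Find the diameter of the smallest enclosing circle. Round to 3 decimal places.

The farthest pair is A_2–A_3 with squared distance 410. The circle on this segment as diameter has centre (1.5, -0.5) and r² = 410/4 = 102.5.
Check A_1: distance² to centre = 18.5 ≤ 102.5, so it lies inside.
All remaining points lie in this disk, and no smaller disk contains both endpoints, so this is the minimum enclosing circle.
Diameter = 2r = 2√(102.5) ≈ 20.248.

20.248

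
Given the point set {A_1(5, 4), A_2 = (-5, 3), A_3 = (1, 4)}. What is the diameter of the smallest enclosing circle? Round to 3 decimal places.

Side lengths²: A_1A_2² = 101, A_1A_3² = 16, A_2A_3² = 37.
Since A_1A_2² = 101 ≥ 37 + 16 = 53, the angle opposite A_1A_2 is not acute, so the smallest enclosing circle has A_1A_2 as diameter.
Centre = midpoint of A_1A_2 = (0, 3.5), r² = 101/4 = 25.25.
Diameter = 2r = 2√(25.25) ≈ 10.050.

10.050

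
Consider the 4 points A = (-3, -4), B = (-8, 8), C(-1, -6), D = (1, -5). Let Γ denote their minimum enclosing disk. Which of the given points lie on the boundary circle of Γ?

The farthest pair is B–D with squared distance 250. The circle on this segment as diameter has centre (-3.5, 1.5) and r² = 250/4 = 62.5.
Check A: distance² to centre = 30.5 ≤ 62.5, so it lies inside.
All remaining points lie in this disk, and no smaller disk contains both endpoints, so this is the minimum enclosing circle.
The points at distance exactly r from the centre are B, C, D — 3 points.

B, C, D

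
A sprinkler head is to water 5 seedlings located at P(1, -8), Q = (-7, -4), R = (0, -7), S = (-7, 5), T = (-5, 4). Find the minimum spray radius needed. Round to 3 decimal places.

The minimum enclosing circle of a finite set is fixed by two of the points (as a diameter) or three (as a circumcircle).
The farthest pair is P–S with squared distance 233. The circle on this segment as diameter has centre (-3, -1.5) and r² = 233/4 = 58.25.
Check Q: distance² to centre = 22.25 ≤ 58.25, so it lies inside.
All remaining points lie in this disk, and no smaller disk contains both endpoints, so this is the minimum enclosing circle.
r = √(58.25) ≈ 7.632.

7.632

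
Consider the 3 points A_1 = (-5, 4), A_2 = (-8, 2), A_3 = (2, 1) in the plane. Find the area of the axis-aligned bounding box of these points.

x ranges over [-8, 2], width 10.
y ranges over [1, 4], height 3.
Area = 10 × 3 = 30.

30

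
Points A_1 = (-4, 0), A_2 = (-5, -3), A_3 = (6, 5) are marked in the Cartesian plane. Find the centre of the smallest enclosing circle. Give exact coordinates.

(0.5, 1)

Side lengths²: A_1A_2² = 10, A_1A_3² = 125, A_2A_3² = 185.
Since A_2A_3² = 185 ≥ 125 + 10 = 135, the angle opposite A_2A_3 is not acute, so the smallest enclosing circle has A_2A_3 as diameter.
Centre = midpoint of A_2A_3 = (0.5, 1), r² = 185/4 = 46.25.
Centre = (0.5, 1).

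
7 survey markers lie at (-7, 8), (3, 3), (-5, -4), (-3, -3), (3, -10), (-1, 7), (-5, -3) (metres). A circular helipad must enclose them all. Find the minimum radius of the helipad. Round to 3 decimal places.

By Welzl's lemma the MEC is supported by two points (diametrically opposite) or three points (on a circumcircle).
The farthest pair is (-7, 8)–(3, -10) with squared distance 424. The circle on this segment as diameter has centre (-2, -1) and r² = 424/4 = 106.
Check (3, 3): distance² to centre = 41 ≤ 106, so it lies inside.
All remaining points lie in this disk, and no smaller disk contains both endpoints, so this is the minimum enclosing circle.
r = √106 ≈ 10.296.

10.296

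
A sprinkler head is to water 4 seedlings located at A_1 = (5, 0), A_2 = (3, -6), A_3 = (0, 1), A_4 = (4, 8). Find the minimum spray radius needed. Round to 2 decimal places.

A smallest enclosing disk is always determined by at most three of the input points on its boundary.
The farthest pair is A_2–A_4 with squared distance 197. The circle on this segment as diameter has centre (3.5, 1) and r² = 197/4 = 49.25.
Check A_1: distance² to centre = 3.25 ≤ 49.25, so it lies inside.
All remaining points lie in this disk, and no smaller disk contains both endpoints, so this is the minimum enclosing circle.
r = √(49.25) ≈ 7.02.

7.02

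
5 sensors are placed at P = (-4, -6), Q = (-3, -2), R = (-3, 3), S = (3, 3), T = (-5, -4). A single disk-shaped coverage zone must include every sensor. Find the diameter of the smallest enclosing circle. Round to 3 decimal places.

11.402

The farthest pair is P–S with squared distance 130. The circle on this segment as diameter has centre (-0.5, -1.5) and r² = 130/4 = 32.5.
Check Q: distance² to centre = 6.5 ≤ 32.5, so it lies inside.
All remaining points lie in this disk, and no smaller disk contains both endpoints, so this is the minimum enclosing circle.
Diameter = 2r = 2√(32.5) ≈ 11.402.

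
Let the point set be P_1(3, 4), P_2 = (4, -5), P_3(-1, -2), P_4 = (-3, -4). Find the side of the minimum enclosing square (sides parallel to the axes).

9

The bounding box has width 7 and height 9.
An axis-aligned square enclosing the set must have side ≥ max(width, height).
So the minimum side is max(7, 9) = 9.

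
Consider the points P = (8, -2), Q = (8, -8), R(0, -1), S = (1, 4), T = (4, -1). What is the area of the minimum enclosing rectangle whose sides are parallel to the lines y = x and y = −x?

66.5

In coordinates u = x + y, v = x − y the rectangle is axis-aligned; the map (x,y)→(u,v) scales areas by 2.
u-values: 6, 0, -1, 5, 3; range = 6 − (-1) = 7.
v-values: 10, 16, 1, -3, 5; range = 16 − (-3) = 19.
Area = (7 × 19) / 2 = 66.5.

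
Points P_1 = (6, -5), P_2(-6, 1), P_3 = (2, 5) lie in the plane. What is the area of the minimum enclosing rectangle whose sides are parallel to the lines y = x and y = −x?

108

In coordinates u = x + y, v = x − y the rectangle is axis-aligned; the map (x,y)→(u,v) scales areas by 2.
u-values: 1, -5, 7; range = 7 − (-5) = 12.
v-values: 11, -7, -3; range = 11 − (-7) = 18.
Area = (12 × 18) / 2 = 108.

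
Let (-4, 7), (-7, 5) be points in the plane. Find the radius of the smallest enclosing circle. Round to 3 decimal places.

1.803

The smallest circle enclosing two points has them as diameter endpoints.
Centre = midpoint = (-5.5, 6); r² = |(-4, 7)−(-7, 5)|²/4 = 13/4 = 3.25.
r = √(3.25) ≈ 1.803.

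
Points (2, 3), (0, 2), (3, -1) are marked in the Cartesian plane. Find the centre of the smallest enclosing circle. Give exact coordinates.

Call the three points A, B, C in the order given.
Side lengths²: AB² = 5, AC² = 17, BC² = 18.
Since BC² = 18 < 17 + 5 = 22, the triangle is acute, so the smallest enclosing circle is the circumcircle.
Circumcentre = (11/6, 5/6), r² = 85/18.
Centre = (11/6, 5/6).

(11/6, 5/6)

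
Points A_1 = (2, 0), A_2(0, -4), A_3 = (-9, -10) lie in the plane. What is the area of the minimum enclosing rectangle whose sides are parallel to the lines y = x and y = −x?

31.5

In coordinates u = x + y, v = x − y the rectangle is axis-aligned; the map (x,y)→(u,v) scales areas by 2.
u-values: 2, -4, -19; range = 2 − (-19) = 21.
v-values: 2, 4, 1; range = 4 − 1 = 3.
Area = (21 × 3) / 2 = 31.5.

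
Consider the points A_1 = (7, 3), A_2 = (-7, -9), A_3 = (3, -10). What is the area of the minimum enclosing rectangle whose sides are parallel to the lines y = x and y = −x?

143

In coordinates u = x + y, v = x − y the rectangle is axis-aligned; the map (x,y)→(u,v) scales areas by 2.
u-values: 10, -16, -7; range = 10 − (-16) = 26.
v-values: 4, 2, 13; range = 13 − 2 = 11.
Area = (26 × 11) / 2 = 143.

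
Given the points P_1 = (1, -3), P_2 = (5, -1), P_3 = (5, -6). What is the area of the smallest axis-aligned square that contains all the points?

The bounding box has width 4 and height 5.
An axis-aligned square enclosing the set must have side ≥ max(width, height).
So the minimum side is max(4, 5) = 5.
Area = 5² = 25.

25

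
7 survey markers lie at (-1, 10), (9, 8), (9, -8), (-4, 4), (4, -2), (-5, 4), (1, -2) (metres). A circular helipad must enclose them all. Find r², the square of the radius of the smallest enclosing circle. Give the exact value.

106

A smallest enclosing disk is always determined by at most three of the input points on its boundary.
The farthest pair is (-1, 10)–(9, -8) with squared distance 424. The circle on this segment as diameter has centre (4, 1) and r² = 424/4 = 106.
Check (9, 8): distance² to centre = 74 ≤ 106, so it lies inside.
All remaining points lie in this disk, and no smaller disk contains both endpoints, so this is the minimum enclosing circle.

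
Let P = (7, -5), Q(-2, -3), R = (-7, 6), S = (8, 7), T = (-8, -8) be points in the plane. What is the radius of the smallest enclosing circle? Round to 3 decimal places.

By Welzl's lemma the MEC is supported by two points (diametrically opposite) or three points (on a circumcircle).
The farthest pair is S–T with squared distance 481. The circle on this segment as diameter has centre (0, -0.5) and r² = 481/4 = 120.25.
Check P: distance² to centre = 69.25 ≤ 120.25, so it lies inside.
All remaining points lie in this disk, and no smaller disk contains both endpoints, so this is the minimum enclosing circle.
r = √(120.25) ≈ 10.966.

10.966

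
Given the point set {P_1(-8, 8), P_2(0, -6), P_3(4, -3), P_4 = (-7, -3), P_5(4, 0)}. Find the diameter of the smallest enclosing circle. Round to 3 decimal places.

By Welzl's lemma the MEC is supported by two points (diametrically opposite) or three points (on a circumcircle).
The minimum enclosing circle is determined by three boundary points: P_1, P_2, P_3.
Their circumcentre is (-2.6875, 1.75) with r² = 67.28515625.
The farthest remaining point P_5 is at distance² 47.78515625 ≤ 67.28515625.
Diameter = 2r = 2√(67.28515625) ≈ 16.406.

16.406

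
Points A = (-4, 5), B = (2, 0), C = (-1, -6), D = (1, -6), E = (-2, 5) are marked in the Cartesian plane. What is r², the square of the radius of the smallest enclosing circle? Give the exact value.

By Welzl's lemma the MEC is supported by two points (diametrically opposite) or three points (on a circumcircle).
The farthest pair is A–D with squared distance 146. The circle on this segment as diameter has centre (-1.5, -0.5) and r² = 146/4 = 36.5.
Check B: distance² to centre = 12.5 ≤ 36.5, so it lies inside.
All remaining points lie in this disk, and no smaller disk contains both endpoints, so this is the minimum enclosing circle.

36.5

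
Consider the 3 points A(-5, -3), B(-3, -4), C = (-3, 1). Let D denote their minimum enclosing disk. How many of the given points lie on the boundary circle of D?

3

Side lengths²: AB² = 5, AC² = 20, BC² = 25.
Since BC² = 25 ≥ 20 + 5 = 25, the angle opposite BC is not acute, so the smallest enclosing circle has BC as diameter.
Centre = midpoint of BC = (-3, -1.5), r² = 25/4 = 6.25.
The points at distance exactly r from the centre are A, B, C — 3 points.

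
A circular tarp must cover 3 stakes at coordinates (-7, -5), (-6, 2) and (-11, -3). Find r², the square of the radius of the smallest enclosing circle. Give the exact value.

Call the three points A, B, C in the order given.
Side lengths²: AB² = 50, AC² = 20, BC² = 50.
Since BC² = 50 < 50 + 20 = 70, the triangle is acute, so the smallest enclosing circle is the circumcircle.
Circumcentre = (-23/3, -4/3), r² = 125/9.

125/9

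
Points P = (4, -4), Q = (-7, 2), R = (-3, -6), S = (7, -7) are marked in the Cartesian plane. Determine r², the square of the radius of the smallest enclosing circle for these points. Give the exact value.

69.25

By Welzl's lemma the MEC is supported by two points (diametrically opposite) or three points (on a circumcircle).
The farthest pair is Q–S with squared distance 277. The circle on this segment as diameter has centre (0, -2.5) and r² = 277/4 = 69.25.
Check P: distance² to centre = 18.25 ≤ 69.25, so it lies inside.
All remaining points lie in this disk, and no smaller disk contains both endpoints, so this is the minimum enclosing circle.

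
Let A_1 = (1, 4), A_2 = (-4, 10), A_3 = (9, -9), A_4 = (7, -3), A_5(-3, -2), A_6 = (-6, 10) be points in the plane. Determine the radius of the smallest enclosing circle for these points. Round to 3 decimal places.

12.104

By Welzl's lemma the MEC is supported by two points (diametrically opposite) or three points (on a circumcircle).
The farthest pair is A_3–A_6 with squared distance 586. The circle on this segment as diameter has centre (1.5, 0.5) and r² = 586/4 = 146.5.
Check A_1: distance² to centre = 12.5 ≤ 146.5, so it lies inside.
All remaining points lie in this disk, and no smaller disk contains both endpoints, so this is the minimum enclosing circle.
r = √(146.5) ≈ 12.104.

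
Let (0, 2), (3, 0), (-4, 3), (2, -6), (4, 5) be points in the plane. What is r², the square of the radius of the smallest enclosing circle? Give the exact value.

27625/784

The minimum enclosing circle of a finite set is fixed by two of the points (as a diameter) or three (as a circumcircle).
The minimum enclosing circle is determined by three boundary points: (-4, 3), (2, -6), (4, 5).
Their circumcentre is (29/28, -1/7) with r² = 27625/784.
The farthest remaining point (0, 2) is at distance² 4441/784 ≤ 27625/784.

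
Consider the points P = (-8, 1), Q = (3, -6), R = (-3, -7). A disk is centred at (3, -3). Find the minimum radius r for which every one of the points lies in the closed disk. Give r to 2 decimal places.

11.70

The required radius is the distance from (3, -3) to the farthest point.
Squared distances: 137, 9, 52.
Maximum is 137, attained at P.
r = √137 ≈ 11.70.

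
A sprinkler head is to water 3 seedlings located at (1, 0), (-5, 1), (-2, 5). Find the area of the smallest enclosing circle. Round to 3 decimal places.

33.883

Call the three points A, B, C in the order given.
Side lengths²: AB² = 37, AC² = 34, BC² = 25.
Since AB² = 37 < 34 + 25 = 59, the triangle is acute, so the smallest enclosing circle is the circumcircle.
Circumcentre = (-97/54, 31/18), r² = 15725/1458.
Area = π·r² = π·15725/1458 ≈ 33.883.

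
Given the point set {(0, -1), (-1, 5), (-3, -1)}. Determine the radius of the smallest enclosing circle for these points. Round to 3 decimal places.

3.206

Call the three points A, B, C in the order given.
Side lengths²: AB² = 37, AC² = 9, BC² = 40.
Since BC² = 40 < 37 + 9 = 46, the triangle is acute, so the smallest enclosing circle is the circumcircle.
Circumcentre = (-1.5, 11/6), r² = 185/18.
r = √(185/18) ≈ 3.206.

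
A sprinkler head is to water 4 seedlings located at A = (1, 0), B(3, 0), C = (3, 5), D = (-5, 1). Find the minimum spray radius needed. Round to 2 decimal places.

4.51

A smallest enclosing disk is always determined by at most three of the input points on its boundary.
The minimum enclosing circle is determined by three boundary points: B, C, D.
Their circumcentre is (-0.75, 2.5) with r² = 20.3125.
The farthest remaining point A is at distance² 9.3125 ≤ 20.3125.
r = √(20.3125) ≈ 4.51.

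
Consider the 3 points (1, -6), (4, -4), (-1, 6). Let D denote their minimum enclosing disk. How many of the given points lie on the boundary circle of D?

2

Call the three points A, B, C in the order given.
Side lengths²: AB² = 13, AC² = 148, BC² = 125.
Since AC² = 148 ≥ 125 + 13 = 138, the angle opposite AC is not acute, so the smallest enclosing circle has AC as diameter.
Centre = midpoint of AC = (0, 0), r² = 148/4 = 37.
The points at distance exactly r from the centre are (1, -6), (-1, 6) — 2 points.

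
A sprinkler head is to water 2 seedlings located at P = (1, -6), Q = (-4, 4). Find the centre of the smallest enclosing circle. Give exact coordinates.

The smallest circle enclosing two points has them as diameter endpoints.
Centre = midpoint = (-1.5, -1); r² = |PQ|²/4 = 125/4 = 31.25.
Centre = (-1.5, -1).

(-1.5, -1)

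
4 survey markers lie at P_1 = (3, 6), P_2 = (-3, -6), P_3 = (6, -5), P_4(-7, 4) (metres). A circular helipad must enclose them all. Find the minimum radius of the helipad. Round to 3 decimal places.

7.906

A smallest enclosing disk is always determined by at most three of the input points on its boundary.
The farthest pair is P_3–P_4 with squared distance 250. The circle on this segment as diameter has centre (-0.5, -0.5) and r² = 250/4 = 62.5.
Check P_1: distance² to centre = 54.5 ≤ 62.5, so it lies inside.
All remaining points lie in this disk, and no smaller disk contains both endpoints, so this is the minimum enclosing circle.
r = √(62.5) ≈ 7.906.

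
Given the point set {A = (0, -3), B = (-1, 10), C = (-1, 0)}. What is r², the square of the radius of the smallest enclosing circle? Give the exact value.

42.5

Side lengths²: AB² = 170, AC² = 10, BC² = 100.
Since AB² = 170 ≥ 100 + 10 = 110, the angle opposite AB is not acute, so the smallest enclosing circle has AB as diameter.
Centre = midpoint of AB = (-0.5, 3.5), r² = 170/4 = 42.5.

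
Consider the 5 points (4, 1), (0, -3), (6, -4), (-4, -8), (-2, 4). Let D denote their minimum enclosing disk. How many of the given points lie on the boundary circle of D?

A smallest enclosing disk is always determined by at most three of the input points on its boundary.
The minimum enclosing circle is determined by three boundary points: (6, -4), (-4, -8), (-2, 4).
Their circumcentre is (-3/7, -17/7) with r² = 2146/49.
The farthest remaining point (4, 1) is at distance² 1537/49 ≤ 2146/49.
The points at distance exactly r from the centre are (6, -4), (-4, -8), (-2, 4) — 3 points.

3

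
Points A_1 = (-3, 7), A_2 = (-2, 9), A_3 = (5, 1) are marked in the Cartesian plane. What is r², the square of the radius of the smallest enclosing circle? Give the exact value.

Side lengths²: A_1A_2² = 5, A_1A_3² = 100, A_2A_3² = 113.
Since A_2A_3² = 113 ≥ 100 + 5 = 105, the angle opposite A_2A_3 is not acute, so the smallest enclosing circle has A_2A_3 as diameter.
Centre = midpoint of A_2A_3 = (1.5, 5), r² = 113/4 = 28.25.

28.25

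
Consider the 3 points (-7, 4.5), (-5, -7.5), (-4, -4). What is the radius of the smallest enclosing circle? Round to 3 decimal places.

Call the three points A, B, C in the order given.
Side lengths²: AB² = 148, AC² = 81.25, BC² = 13.25.
Since AB² = 148 ≥ 81.25 + 13.25 = 94.5, the angle opposite AB is not acute, so the smallest enclosing circle has AB as diameter.
Centre = midpoint of AB = (-6, -1.5), r² = 148/4 = 37.
r = √37 ≈ 6.083.

6.083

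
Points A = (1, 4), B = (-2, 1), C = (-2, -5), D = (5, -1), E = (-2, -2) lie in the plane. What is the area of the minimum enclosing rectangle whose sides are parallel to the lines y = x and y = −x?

54

In coordinates u = x + y, v = x − y the rectangle is axis-aligned; the map (x,y)→(u,v) scales areas by 2.
u-values: 5, -1, -7, 4, -4; range = 5 − (-7) = 12.
v-values: -3, -3, 3, 6, 0; range = 6 − (-3) = 9.
Area = (12 × 9) / 2 = 54.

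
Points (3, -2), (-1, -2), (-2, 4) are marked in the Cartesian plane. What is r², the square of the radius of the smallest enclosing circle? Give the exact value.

15.25

Call the three points A, B, C in the order given.
Side lengths²: AB² = 16, AC² = 61, BC² = 37.
Since AC² = 61 ≥ 37 + 16 = 53, the angle opposite AC is not acute, so the smallest enclosing circle has AC as diameter.
Centre = midpoint of AC = (0.5, 1), r² = 61/4 = 15.25.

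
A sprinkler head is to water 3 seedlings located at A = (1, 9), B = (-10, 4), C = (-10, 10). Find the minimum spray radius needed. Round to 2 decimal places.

6.07

Side lengths²: AB² = 146, AC² = 122, BC² = 36.
Since AB² = 146 < 122 + 36 = 158, the triangle is acute, so the smallest enclosing circle is the circumcircle.
Circumcentre = (-52/11, 7), r² = 4453/121.
r = √(4453/121) ≈ 6.07.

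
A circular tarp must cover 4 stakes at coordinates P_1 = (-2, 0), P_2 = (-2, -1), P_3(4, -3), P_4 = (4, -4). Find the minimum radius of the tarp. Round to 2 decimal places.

The minimum enclosing circle of a finite set is fixed by two of the points (as a diameter) or three (as a circumcircle).
The farthest pair is P_1–P_4 with squared distance 52. The circle on this segment as diameter has centre (1, -2) and r² = 52/4 = 13.
Check P_2: distance² to centre = 10 ≤ 13, so it lies inside.
All remaining points lie in this disk, and no smaller disk contains both endpoints, so this is the minimum enclosing circle.
r = √13 ≈ 3.61.

3.61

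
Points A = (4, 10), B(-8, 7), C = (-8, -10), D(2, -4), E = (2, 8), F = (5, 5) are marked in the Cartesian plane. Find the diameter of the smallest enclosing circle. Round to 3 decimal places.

The farthest pair is A–C with squared distance 544. The circle on this segment as diameter has centre (-2, 0) and r² = 544/4 = 136.
Check B: distance² to centre = 85 ≤ 136, so it lies inside.
All remaining points lie in this disk, and no smaller disk contains both endpoints, so this is the minimum enclosing circle.
Diameter = 2r = 2√136 ≈ 23.324.

23.324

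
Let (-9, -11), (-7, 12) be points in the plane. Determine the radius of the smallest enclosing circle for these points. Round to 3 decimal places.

The smallest circle enclosing two points has them as diameter endpoints.
Centre = midpoint = (-8, 0.5); r² = |(-9, -11)−(-7, 12)|²/4 = 533/4 = 133.25.
r = √(133.25) ≈ 11.543.

11.543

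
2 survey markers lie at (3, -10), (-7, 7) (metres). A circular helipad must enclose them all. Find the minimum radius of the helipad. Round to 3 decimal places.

The smallest circle enclosing two points has them as diameter endpoints.
Centre = midpoint = (-2, -1.5); r² = |(3, -10)−(-7, 7)|²/4 = 389/4 = 97.25.
r = √(97.25) ≈ 9.862.

9.862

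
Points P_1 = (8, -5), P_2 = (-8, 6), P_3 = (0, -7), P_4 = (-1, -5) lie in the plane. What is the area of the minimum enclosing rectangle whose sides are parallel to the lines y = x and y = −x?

135

In coordinates u = x + y, v = x − y the rectangle is axis-aligned; the map (x,y)→(u,v) scales areas by 2.
u-values: 3, -2, -7, -6; range = 3 − (-7) = 10.
v-values: 13, -14, 7, 4; range = 13 − (-14) = 27.
Area = (10 × 27) / 2 = 135.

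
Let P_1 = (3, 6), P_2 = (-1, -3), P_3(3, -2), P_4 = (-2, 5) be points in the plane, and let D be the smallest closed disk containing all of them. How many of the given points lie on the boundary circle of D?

2

The farthest pair is P_1–P_2 with squared distance 97. The circle on this segment as diameter has centre (1, 1.5) and r² = 97/4 = 24.25.
Check P_3: distance² to centre = 16.25 ≤ 24.25, so it lies inside.
All remaining points lie in this disk, and no smaller disk contains both endpoints, so this is the minimum enclosing circle.
The points at distance exactly r from the centre are P_1, P_2 — 2 points.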